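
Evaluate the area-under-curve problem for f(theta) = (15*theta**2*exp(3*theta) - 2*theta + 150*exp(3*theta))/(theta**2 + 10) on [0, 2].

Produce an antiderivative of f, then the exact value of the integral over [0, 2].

Recover f(theta) by differentiating a candidate F(theta); any mismatch rules it out.
F(theta) = 5*exp(3*theta) - log(theta**2/2 + 5) is an antiderivative of f.
Check: d/dtheta[5*exp(3*theta) - log(theta**2/2 + 5)] = (15*theta**2*exp(3*theta) - 2*theta + 150*exp(3*theta))/(theta**2 + 10) = f(theta).
F(2) = -log(7) + 5*exp(6); F(0) = 5 - log(5).
Integral = F(2) - F(0) = -5 - log(7) + log(5) + 5*exp(6).

Antiderivative: F(theta) = 5*exp(3*theta) - log(theta**2/2 + 5); value = -5 - log(7) + log(5) + 5*exp(6)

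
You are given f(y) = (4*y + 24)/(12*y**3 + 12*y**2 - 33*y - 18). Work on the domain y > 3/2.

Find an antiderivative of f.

The denominator factors as 3*(y + 2)*(2*y - 3)*(2*y + 1); partial fractions split f into directly integrable pieces: -11/(9*(2*y + 1)) + 5/(7*(2*y - 3)) + 16/(63*(y + 2)).
Check: d/dy[5*log(y - 3/2)/14 - 11*log(y + 1/2)/18 + 16*log(y + 2)/63] = (4*y + 24)/(12*y**3 + 12*y**2 - 33*y - 18) = f(y).

An antiderivative is F(y) = 5*log(y - 3/2)/14 - 11*log(y + 1/2)/18 + 16*log(y + 2)/63.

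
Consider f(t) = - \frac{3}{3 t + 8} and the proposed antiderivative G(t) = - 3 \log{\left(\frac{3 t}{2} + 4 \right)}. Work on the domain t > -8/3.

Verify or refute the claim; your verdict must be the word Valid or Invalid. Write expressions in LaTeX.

Invalid: d/dt[G] - f = - \frac{6}{3 t + 8}, which is not 0.

d/dt[G] = - \frac{9}{3 t + 8}
d/dt[G] - f(t) = - \frac{6}{3 t + 8} != 0.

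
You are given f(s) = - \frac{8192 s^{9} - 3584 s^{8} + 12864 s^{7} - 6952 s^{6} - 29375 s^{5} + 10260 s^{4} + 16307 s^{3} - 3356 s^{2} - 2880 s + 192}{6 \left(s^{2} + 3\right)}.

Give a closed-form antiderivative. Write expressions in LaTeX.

An antiderivative is F(s) = - \frac{4096 s^{8} - 2048 s^{7} - 7808 s^{6} + 3040 s^{5} + 5761 s^{4} - 1520 s^{3} - 1952 s^{2} + 256 s + 96 \log{\left(s^{2} + 3 \right)} + 256}{24}.

Any candidate F(s) must reproduce f(s) exactly when differentiated.
Check: d/ds[- \frac{4096 s^{8} - 2048 s^{7} - 7808 s^{6} + 3040 s^{5} + 5761 s^{4} - 1520 s^{3} - 1952 s^{2} + 256 s + 96 \log{\left(s^{2} + 3 \right)} + 256}{24}] = \frac{- 8192 s^{9} + 3584 s^{8} - 12864 s^{7} + 6952 s^{6} + 29375 s^{5} - 10260 s^{4} - 16307 s^{3} + 3356 s^{2} + 2880 s - 192}{6 s^{2} + 18}, which equals f(s).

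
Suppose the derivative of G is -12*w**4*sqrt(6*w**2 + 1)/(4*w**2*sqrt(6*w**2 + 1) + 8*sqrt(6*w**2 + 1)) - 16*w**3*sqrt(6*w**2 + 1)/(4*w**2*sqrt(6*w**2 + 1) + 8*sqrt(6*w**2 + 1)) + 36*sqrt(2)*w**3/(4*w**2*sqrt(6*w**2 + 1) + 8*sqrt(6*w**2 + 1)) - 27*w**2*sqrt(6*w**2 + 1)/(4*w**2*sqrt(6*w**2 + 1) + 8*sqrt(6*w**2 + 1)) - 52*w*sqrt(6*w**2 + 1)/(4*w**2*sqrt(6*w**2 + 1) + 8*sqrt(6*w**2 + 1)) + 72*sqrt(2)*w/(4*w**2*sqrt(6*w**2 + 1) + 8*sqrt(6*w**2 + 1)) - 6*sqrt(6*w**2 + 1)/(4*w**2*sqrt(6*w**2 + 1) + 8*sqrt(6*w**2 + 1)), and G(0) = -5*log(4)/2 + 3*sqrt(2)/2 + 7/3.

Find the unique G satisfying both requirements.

G(w) = -(12*w**3 + 24*w**2 + 9*w - 18*sqrt(2)*sqrt(6*w**2 + 1) + 30*log(2*w**2 + 4) - 28)/12

The integrand splits into summands that can be handled one at a time.
A general antiderivative is -w**3 - 2*w**2 - 3*w/4 + 3*sqrt(3*w**2 + 1/2) - 5*log(2*w**2 + 4)/2 + 4/3 + C.
The condition gives C = -5*log(4)/2 + 3*sqrt(2)/2 + 7/3 - (-5*log(4)/2 + 4/3 + 3*sqrt(2)/2) = 1.
So G(w) = -(12*w**3 + 24*w**2 + 9*w - 18*sqrt(2)*sqrt(6*w**2 + 1) + 30*log(2*w**2 + 4) - 28)/12.
Check: d/dw[-(12*w**3 + 24*w**2 + 9*w - 18*sqrt(2)*sqrt(6*w**2 + 1) + 30*log(2*w**2 + 4) - 28)/12] = (-12*w**4*sqrt(6*w**2 + 1) - 16*w**3*sqrt(6*w**2 + 1) + 36*sqrt(2)*w**3 - 27*w**2*sqrt(6*w**2 + 1) - 52*w*sqrt(6*w**2 + 1) + 72*sqrt(2)*w - 6*sqrt(6*w**2 + 1))/(4*w**2*sqrt(6*w**2 + 1) + 8*sqrt(6*w**2 + 1)), which equals G'(w).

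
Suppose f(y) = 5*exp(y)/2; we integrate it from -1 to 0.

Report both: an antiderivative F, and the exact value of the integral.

An antiderivative F(y) passes only if d/dy[F] lands on f(y) exactly.
F(y) = 5*exp(y)/2 is an antiderivative of f.
Check: d/dy[5*exp(y)/2] = 5*exp(y)/2 = f(y).
F(0) = 5/2; F(-1) = 5*exp(-1)/2.
Integral = F(0) - F(-1) = 5/2 - 5*exp(-1)/2.

Antiderivative: F(y) = 5*exp(y)/2; value = 5/2 - 5*exp(-1)/2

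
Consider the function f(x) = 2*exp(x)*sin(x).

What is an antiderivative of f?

A first test for any F(x): its x-derivative must equal f(x) identically.
Check: d/dx[exp(x)*sin(x) - exp(x)*cos(x)] = 2*exp(x)*sin(x) = f(x).

An antiderivative is F(x) = exp(x)*sin(x) - exp(x)*cos(x).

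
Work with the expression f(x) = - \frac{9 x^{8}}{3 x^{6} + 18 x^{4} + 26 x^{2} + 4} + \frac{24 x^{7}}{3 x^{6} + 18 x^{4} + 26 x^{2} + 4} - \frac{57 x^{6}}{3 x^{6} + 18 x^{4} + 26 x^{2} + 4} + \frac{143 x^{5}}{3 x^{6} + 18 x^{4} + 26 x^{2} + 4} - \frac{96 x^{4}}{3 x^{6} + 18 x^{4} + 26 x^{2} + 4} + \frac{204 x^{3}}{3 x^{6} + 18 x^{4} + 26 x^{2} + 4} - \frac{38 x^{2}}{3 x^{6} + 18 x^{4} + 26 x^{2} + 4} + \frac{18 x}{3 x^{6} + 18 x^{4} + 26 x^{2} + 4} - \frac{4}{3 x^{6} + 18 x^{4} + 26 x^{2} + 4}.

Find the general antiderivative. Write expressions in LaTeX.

The integrand splits into summands that can be handled one at a time.
Check: d/dx[- x^{3} + 4 x^{2} - x + \frac{\log{\left(2 x^{2} + 4 \right)}}{2} - \frac{\log{\left(\frac{x^{4}}{2} + 2 x^{2} + \frac{1}{3} \right)}}{3}] = \frac{- 9 x^{8} + 24 x^{7} - 57 x^{6} + 143 x^{5} - 96 x^{4} + 204 x^{3} - 38 x^{2} + 18 x - 4}{3 x^{6} + 18 x^{4} + 26 x^{2} + 4}, which equals f(x).

F(x) = - x^{3} + 4 x^{2} - x + \frac{\log{\left(2 x^{2} + 4 \right)}}{2} - \frac{\log{\left(\frac{x^{4}}{2} + 2 x^{2} + \frac{1}{3} \right)}}{3} + C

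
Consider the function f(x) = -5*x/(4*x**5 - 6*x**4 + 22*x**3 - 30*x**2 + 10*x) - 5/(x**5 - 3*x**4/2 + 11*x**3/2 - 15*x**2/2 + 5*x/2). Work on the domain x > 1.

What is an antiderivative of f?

An antiderivative is F(x) = -2*log(x) - 25*log(x - 1)/12 + 30*log(x - 1/2)/7 - 17*log(x**2 + 5)/168 - sqrt(5)*atan(sqrt(5)*x/5)/84.

Factor the denominator (2*x*(x - 1)*(2*x - 1)*(x**2 + 5)) and decompose: f = -(17*x + 5)/(84*(x**2 + 5)) + 60/(7*(2*x - 1)) - 25/(12*(x - 1)) - 2/x; each piece integrates to a log, atan, or power term.
Check: d/dx[-2*log(x) - 25*log(x - 1)/12 + 30*log(x - 1/2)/7 - 17*log(x**2 + 5)/168 - sqrt(5)*atan(sqrt(5)*x/5)/84] = (-5*x - 20)/(4*x**5 - 6*x**4 + 22*x**3 - 30*x**2 + 10*x), which equals f(x).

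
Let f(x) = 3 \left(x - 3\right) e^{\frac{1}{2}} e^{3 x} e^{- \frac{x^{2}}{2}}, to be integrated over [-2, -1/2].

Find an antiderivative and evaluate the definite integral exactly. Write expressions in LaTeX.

Antiderivative: F(x) = - 3 e^{\frac{1}{2}} e^{3 x} e^{- \frac{x^{2}}{2}}; value = - \frac{3}{e^{\frac{9}{8}}} + \frac{3}{e^{\frac{15}{2}}}

f matches the chain-rule pattern g'(h)*h' with inner function h(x) = - \frac{x^{2}}{2} + 3 x + \frac{1}{2}; substituting u = h(x) collapses the integral.
F(x) = - 3 e^{\frac{1}{2}} e^{3 x} e^{- \frac{x^{2}}{2}} is an antiderivative of f.
Check: d/dx[- 3 e^{\frac{1}{2}} e^{3 x} e^{- \frac{x^{2}}{2}}] = \left(3 x e^{\frac{1}{2}} e^{3 x} - 9 e^{\frac{1}{2}} e^{3 x}\right) e^{- \frac{x^{2}}{2}}, which equals f(x).
F(-1/2) = - \frac{3}{e^{\frac{9}{8}}}; F(-2) = - \frac{3}{e^{\frac{15}{2}}}.
Integral = F(-1/2) - F(-2) = - \frac{3}{e^{\frac{9}{8}}} + \frac{3}{e^{\frac{15}{2}}}.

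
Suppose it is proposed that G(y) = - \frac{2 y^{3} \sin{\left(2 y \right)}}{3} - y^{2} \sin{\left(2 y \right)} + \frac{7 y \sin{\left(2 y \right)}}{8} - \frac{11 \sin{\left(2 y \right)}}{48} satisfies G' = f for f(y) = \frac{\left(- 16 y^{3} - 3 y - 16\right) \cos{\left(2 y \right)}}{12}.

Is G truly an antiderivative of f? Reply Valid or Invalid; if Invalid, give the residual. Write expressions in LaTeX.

d/dy[G] = - \frac{4 y^{3} \cos{\left(2 y \right)}}{3} - 2 y^{2} \sin{\left(2 y \right)} - 2 y^{2} \cos{\left(2 y \right)} - 2 y \sin{\left(2 y \right)} + \frac{7 y \cos{\left(2 y \right)}}{4} + \frac{7 \sin{\left(2 y \right)}}{8} - \frac{11 \cos{\left(2 y \right)}}{24}
d/dy[G] - f(y) = - 2 y^{2} \sin{\left(2 y \right)} - 2 y^{2} \cos{\left(2 y \right)} - 2 y \sin{\left(2 y \right)} + 2 y \cos{\left(2 y \right)} + \frac{7 \sin{\left(2 y \right)}}{8} + \frac{7 \cos{\left(2 y \right)}}{8} != 0.

Invalid: d/dy[G] - f = - 2 y^{2} \sin{\left(2 y \right)} - 2 y^{2} \cos{\left(2 y \right)} - 2 y \sin{\left(2 y \right)} + 2 y \cos{\left(2 y \right)} + \frac{7 \sin{\left(2 y \right)}}{8} + \frac{7 \cos{\left(2 y \right)}}{8}, which is not 0.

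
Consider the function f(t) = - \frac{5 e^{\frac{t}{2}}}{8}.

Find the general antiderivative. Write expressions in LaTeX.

Since d/dt undoes antidifferentiation here, F'(t) = f(t) is required of F(t).
Check: d/dt[- \frac{5 e^{\frac{t}{2}}}{4}] = - \frac{5 e^{\frac{t}{2}}}{8} = f(t).

F(t) = - \frac{5 e^{\frac{t}{2}}}{4} + C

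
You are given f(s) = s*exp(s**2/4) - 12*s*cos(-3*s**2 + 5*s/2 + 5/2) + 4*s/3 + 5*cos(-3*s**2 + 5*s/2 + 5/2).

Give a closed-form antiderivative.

The integrand splits into summands that can be handled one at a time.
Check: d/ds[(2*s**2 + 6*exp(s**2/4) + 6*sin(-3*s**2 + 5*s/2 + 5/2) - 5)/3] = s*exp(s**2/4) - 12*s*cos(-3*s**2 + 5*s/2 + 5/2) + 4*s/3 + 5*cos(-3*s**2 + 5*s/2 + 5/2) = f(s).

An antiderivative is F(s) = (2*s**2 + 6*exp(s**2/4) + 6*sin(-3*s**2 + 5*s/2 + 5/2) - 5)/3.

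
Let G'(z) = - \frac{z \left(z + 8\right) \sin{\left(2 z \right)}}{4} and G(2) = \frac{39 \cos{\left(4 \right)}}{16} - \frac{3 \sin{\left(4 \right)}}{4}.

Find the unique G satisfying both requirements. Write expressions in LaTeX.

G(z) = \frac{2 z^{2} \cos{\left(2 z \right)} - 2 z \sin{\left(2 z \right)} + 16 z \cos{\left(2 z \right)} - 8 \sin{\left(2 z \right)} - \cos{\left(2 z \right)}}{16}

A candidate passes only if d/dz[G] lands on the given G'(z) exactly.
A general antiderivative is \frac{z^{2} \cos{\left(2 z \right)}}{8} - \frac{z \sin{\left(2 z \right)}}{8} + z \cos{\left(2 z \right)} - \frac{\sin{\left(2 z \right)}}{2} - \frac{\cos{\left(2 z \right)}}{16} + C.
The condition gives C = \frac{39 \cos{\left(4 \right)}}{16} - \frac{3 \sin{\left(4 \right)}}{4} - (\frac{39 \cos{\left(4 \right)}}{16} - \frac{3 \sin{\left(4 \right)}}{4}) = 0.
So G(z) = \frac{2 z^{2} \cos{\left(2 z \right)} - 2 z \sin{\left(2 z \right)} + 16 z \cos{\left(2 z \right)} - 8 \sin{\left(2 z \right)} - \cos{\left(2 z \right)}}{16}.
Check: d/dz[\frac{2 z^{2} \cos{\left(2 z \right)} - 2 z \sin{\left(2 z \right)} + 16 z \cos{\left(2 z \right)} - 8 \sin{\left(2 z \right)} - \cos{\left(2 z \right)}}{16}] = - \frac{z^{2} \sin{\left(2 z \right)}}{4} - 2 z \sin{\left(2 z \right)}, which equals G'(z).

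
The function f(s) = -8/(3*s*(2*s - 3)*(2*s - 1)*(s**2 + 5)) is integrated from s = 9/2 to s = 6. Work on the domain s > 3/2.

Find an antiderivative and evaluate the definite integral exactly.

The denominator factors as 3*s*(2*s - 3)*(2*s - 1)*(s**2 + 5); partial fractions split f into directly integrable pieces: -8*(17*s + 40)/(9135*(s**2 + 5)) + 32/(63*(2*s - 1)) - 32/(261*(2*s - 3)) - 8/(45*s).
F(s) = -8*log(s)/45 - 16*log(s - 3/2)/261 + 16*log(s - 1/2)/63 - 68*log(s**2 + 5)/9135 - 64*sqrt(5)*atan(sqrt(5)*s/5)/9135 is an antiderivative of f.
Check: d/ds[-8*log(s)/45 - 16*log(s - 3/2)/261 + 16*log(s - 1/2)/63 - 68*log(s**2 + 5)/9135 - 64*sqrt(5)*atan(sqrt(5)*s/5)/9135] = -8/(12*s**5 - 24*s**4 + 69*s**3 - 120*s**2 + 45*s), which equals f(s).
F(6) = -8*log(6)/45 - 16*log(9/2)/261 - 68*log(41)/9135 - 64*sqrt(5)*atan(6*sqrt(5)/5)/9135 + 16*log(11/2)/63; F(9/2) = -8*log(9/2)/45 - 16*log(3)/261 - 68*log(101/4)/9135 - 64*sqrt(5)*atan(9*sqrt(5)/10)/9135 + 16*log(4)/63.
Integral = F(6) - F(9/2) = -16*log(4)/63 - 8*log(6)/45 - 68*log(41)/9135 - 64*sqrt(5)*atan(6*sqrt(5)/5)/9135 + 64*sqrt(5)*atan(9*sqrt(5)/10)/9135 + 68*log(101/4)/9135 + 16*log(3)/261 + 152*log(9/2)/1305 + 16*log(11/2)/63.

Antiderivative: F(s) = -8*log(s)/45 - 16*log(s - 3/2)/261 + 16*log(s - 1/2)/63 - 68*log(s**2 + 5)/9135 - 64*sqrt(5)*atan(sqrt(5)*s/5)/9135; value = -16*log(4)/63 - 8*log(6)/45 - 68*log(41)/9135 - 64*sqrt(5)*atan(6*sqrt(5)/5)/9135 + 64*sqrt(5)*atan(9*sqrt(5)/10)/9135 + 68*log(101/4)/9135 + 16*log(3)/261 + 152*log(9/2)/1305 + 16*log(11/2)/63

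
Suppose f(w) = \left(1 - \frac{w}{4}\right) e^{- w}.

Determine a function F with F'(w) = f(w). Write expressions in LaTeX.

f has the shape u'v + uv' for u = \frac{w}{4} - \frac{3}{4} and v = e^{- w} — it is the derivative of the product u*v.
Check: d/dw[\frac{w e^{- w}}{4} - \frac{3 e^{- w}}{4}] = \frac{\left(4 - w\right) e^{- w}}{4}, which equals f(w).

An antiderivative is F(w) = \frac{w e^{- w}}{4} - \frac{3 e^{- w}}{4}.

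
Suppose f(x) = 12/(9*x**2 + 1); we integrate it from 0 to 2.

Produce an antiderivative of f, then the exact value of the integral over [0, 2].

Recover f(x) by differentiating a candidate F(x); any mismatch rules it out.
F(x) = 4*atan(3*x) is an antiderivative of f.
Check: d/dx[4*atan(3*x)] = 12/(9*x**2 + 1) = f(x).
F(2) = 4*atan(6); F(0) = 0.
Integral = F(2) - F(0) = 4*atan(6).

Antiderivative: F(x) = 4*atan(3*x); value = 4*atan(6)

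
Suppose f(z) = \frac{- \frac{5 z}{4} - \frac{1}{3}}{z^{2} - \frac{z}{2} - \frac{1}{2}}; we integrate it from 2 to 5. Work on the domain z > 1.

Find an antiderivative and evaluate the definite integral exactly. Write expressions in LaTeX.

The denominator factors as 6 \left(z - 1\right) \left(2 z + 1\right); partial fractions split f into directly integrable pieces: - \frac{7}{18 \left(2 z + 1\right)} - \frac{19}{18 \left(z - 1\right)}.
F(z) = - \frac{19 \log{\left(z - 1 \right)}}{18} - \frac{7 \log{\left(z + \frac{1}{2} \right)}}{36} is an antiderivative of f.
Check: d/dz[- \frac{19 \log{\left(z - 1 \right)}}{18} - \frac{7 \log{\left(z + \frac{1}{2} \right)}}{36}] = \frac{- 15 z - 4}{12 z^{2} - 6 z - 6}, which equals f(z).
F(5) = - \frac{19 \log{\left(4 \right)}}{18} - \frac{7 \log{\left(\frac{11}{2} \right)}}{36}; F(2) = - \frac{7 \log{\left(\frac{5}{2} \right)}}{36}.
Integral = F(5) - F(2) = - \frac{19 \log{\left(4 \right)}}{18} - \frac{7 \log{\left(\frac{11}{2} \right)}}{36} + \frac{7 \log{\left(\frac{5}{2} \right)}}{36}.

Antiderivative: F(z) = - \frac{19 \log{\left(z - 1 \right)}}{18} - \frac{7 \log{\left(z + \frac{1}{2} \right)}}{36}; value = - \frac{19 \log{\left(4 \right)}}{18} - \frac{7 \log{\left(\frac{11}{2} \right)}}{36} + \frac{7 \log{\left(\frac{5}{2} \right)}}{36}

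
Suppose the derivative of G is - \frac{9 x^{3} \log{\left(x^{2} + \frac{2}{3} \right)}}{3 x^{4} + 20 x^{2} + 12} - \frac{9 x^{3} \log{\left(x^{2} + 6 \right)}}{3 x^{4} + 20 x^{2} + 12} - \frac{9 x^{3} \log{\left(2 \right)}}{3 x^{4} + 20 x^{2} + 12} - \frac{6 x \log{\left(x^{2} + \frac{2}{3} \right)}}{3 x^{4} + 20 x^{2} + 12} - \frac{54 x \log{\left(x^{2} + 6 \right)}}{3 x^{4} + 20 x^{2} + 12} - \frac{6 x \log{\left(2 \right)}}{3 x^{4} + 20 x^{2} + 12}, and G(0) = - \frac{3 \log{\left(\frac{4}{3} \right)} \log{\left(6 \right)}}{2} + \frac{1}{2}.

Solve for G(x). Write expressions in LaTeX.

G(x) = - \frac{3 \log{\left(x^{2} + 6 \right)} \log{\left(2 x^{2} + \frac{4}{3} \right)}}{2} + \frac{1}{2}

G'(x) has the shape u'v + uv' for u = - \frac{3 \log{\left(x^{2} + 6 \right)}}{2} and v = \log{\left(2 x^{2} + \frac{4}{3} \right)} — it is the derivative of the product u*v.
A general antiderivative is - \frac{3 \log{\left(x^{2} + 6 \right)} \log{\left(2 x^{2} + \frac{4}{3} \right)}}{2} + C.
The condition gives C = - \frac{3 \log{\left(\frac{4}{3} \right)} \log{\left(6 \right)}}{2} + \frac{1}{2} - (- \frac{3 \log{\left(\frac{4}{3} \right)} \log{\left(6 \right)}}{2}) = \frac{1}{2}.
So G(x) = - \frac{3 \log{\left(x^{2} + 6 \right)} \log{\left(2 x^{2} + \frac{4}{3} \right)}}{2} + \frac{1}{2}.
Check: d/dx[- \frac{3 \log{\left(x^{2} + 6 \right)} \log{\left(2 x^{2} + \frac{4}{3} \right)}}{2} + \frac{1}{2}] = \frac{- 9 x^{3} \log{\left(x^{2} + \frac{2}{3} \right)} - 9 x^{3} \log{\left(x^{2} + 6 \right)} - 9 x^{3} \log{\left(2 \right)} - 6 x \log{\left(x^{2} + \frac{2}{3} \right)} - 54 x \log{\left(x^{2} + 6 \right)} - 6 x \log{\left(2 \right)}}{3 x^{4} + 20 x^{2} + 12}, which equals G'(x).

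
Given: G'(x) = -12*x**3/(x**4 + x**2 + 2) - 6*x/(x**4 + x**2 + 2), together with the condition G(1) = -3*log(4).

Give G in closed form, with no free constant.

The substitution u = x**4 + x**2 + 2 works: G'(x) is exactly (dG/du)*(du/dx) for that inner function.
A general antiderivative is -3*log(x**4 + x**2 + 2) + C.
The condition gives C = -3*log(4) - (-3*log(4)) = 0.
So G(x) = -3*log(x**4 + x**2 + 2).
Check: d/dx[-3*log(x**4 + x**2 + 2)] = (-12*x**3 - 6*x)/(x**4 + x**2 + 2), which equals G'(x).

G(x) = -3*log(x**4 + x**2 + 2)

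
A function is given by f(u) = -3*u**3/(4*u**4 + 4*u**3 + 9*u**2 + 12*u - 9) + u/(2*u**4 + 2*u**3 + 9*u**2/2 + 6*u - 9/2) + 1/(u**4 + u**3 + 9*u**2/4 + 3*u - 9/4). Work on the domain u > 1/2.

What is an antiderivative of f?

An antiderivative is F(u) = 37*log(u - 1/2)/208 - 89*log(u + 3/2)/336 - 181*log(u**2 + 3)/546 + 8*sqrt(3)*atan(sqrt(3)*u/3)/91.

The denominator factors as (2*u - 1)*(2*u + 3)*(u**2 + 3); partial fractions split f into directly integrable pieces: -(181*u - 72)/(273*(u**2 + 3)) - 89/(168*(2*u + 3)) + 37/(104*(2*u - 1)).
Check: d/du[37*log(u - 1/2)/208 - 89*log(u + 3/2)/336 - 181*log(u**2 + 3)/546 + 8*sqrt(3)*atan(sqrt(3)*u/3)/91] = (-3*u**3 + 2*u + 4)/(4*u**4 + 4*u**3 + 9*u**2 + 12*u - 9), which equals f(u).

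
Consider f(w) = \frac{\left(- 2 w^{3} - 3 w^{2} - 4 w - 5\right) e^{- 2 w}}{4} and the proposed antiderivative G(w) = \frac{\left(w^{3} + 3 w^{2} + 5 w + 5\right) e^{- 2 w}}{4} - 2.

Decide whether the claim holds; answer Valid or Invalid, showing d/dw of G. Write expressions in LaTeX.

d/dw[G] = \frac{\left(- 2 w^{3} - 3 w^{2} - 4 w - 5\right) e^{- 2 w}}{4}
This equals f(w) exactly, so the claim holds.

Valid. The derivative of G reproduces f.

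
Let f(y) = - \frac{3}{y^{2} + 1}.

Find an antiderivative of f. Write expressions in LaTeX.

A first test for any F(y): its y-derivative must equal f(y) identically.
Check: d/dy[- 3 \operatorname{atan}{\left(y \right)}] = - \frac{3}{y^{2} + 1} = f(y).

An antiderivative is F(y) = - 3 \operatorname{atan}{\left(y \right)}.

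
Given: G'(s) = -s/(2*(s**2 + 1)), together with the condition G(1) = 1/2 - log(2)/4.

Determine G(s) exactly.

G(s) = 1/2 - log(s**2 + 1)/4

The substitution u = s**2 + 1 works: G'(s) is exactly (dG/du)*(du/ds) for that inner function.
A general antiderivative is -log(s**2 + 1)/4 + C.
The condition gives C = 1/2 - log(2)/4 - (-log(2)/4) = 1/2.
So G(s) = 1/2 - log(s**2 + 1)/4.
Check: d/ds[1/2 - log(s**2 + 1)/4] = -s/(2*s**2 + 2), which equals G'(s).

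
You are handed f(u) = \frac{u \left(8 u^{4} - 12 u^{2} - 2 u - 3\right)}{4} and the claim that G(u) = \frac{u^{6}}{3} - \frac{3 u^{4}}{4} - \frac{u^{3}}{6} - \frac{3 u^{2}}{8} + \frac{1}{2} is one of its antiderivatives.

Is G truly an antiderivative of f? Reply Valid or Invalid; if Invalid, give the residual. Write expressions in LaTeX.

d/du[G] = 2 u^{5} - 3 u^{3} - \frac{u^{2}}{2} - \frac{3 u}{4}
This equals f(u) exactly, so the claim holds.

Valid - the claim checks out under differentiation.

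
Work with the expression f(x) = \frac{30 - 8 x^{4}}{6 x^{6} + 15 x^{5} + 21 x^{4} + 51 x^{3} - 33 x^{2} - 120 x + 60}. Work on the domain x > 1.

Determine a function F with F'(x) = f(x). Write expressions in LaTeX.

An antiderivative is F(x) = \frac{34650 x \log{\left(x - 1 \right)} - 76464 x \log{\left(x - \frac{1}{2} \right)} + 88564 x \log{\left(x + 2 \right)} - 23375 x \log{\left(x^{2} + 5 \right)} - 19550 \sqrt{5} x \operatorname{atan}{\left(\frac{\sqrt{5} x}{5} \right)} + 69300 \log{\left(x - 1 \right)} - 152928 \log{\left(x - \frac{1}{2} \right)} + 177128 \log{\left(x + 2 \right)} - 46750 \log{\left(x^{2} + 5 \right)} - 39100 \sqrt{5} \operatorname{atan}{\left(\frac{\sqrt{5} x}{5} \right)} + 61740}{255150 x + 510300}.

Factor the denominator (3 \left(x - 1\right) \left(x + 2\right)^{2} \left(2 x - 1\right) \left(x^{2} + 5\right)) and decompose: f = - \frac{85 \left(11 x + 23\right)}{5103 \left(x^{2} + 5\right)} - \frac{944}{1575 \left(2 x - 1\right)} + \frac{6326}{18225 \left(x + 2\right)} - \frac{98}{405 \left(x + 2\right)^{2}} + \frac{11}{81 \left(x - 1\right)}; each piece integrates to a log, atan, or power term.
Check: d/dx[\frac{34650 x \log{\left(x - 1 \right)} - 76464 x \log{\left(x - \frac{1}{2} \right)} + 88564 x \log{\left(x + 2 \right)} - 23375 x \log{\left(x^{2} + 5 \right)} - 19550 \sqrt{5} x \operatorname{atan}{\left(\frac{\sqrt{5} x}{5} \right)} + 69300 \log{\left(x - 1 \right)} - 152928 \log{\left(x - \frac{1}{2} \right)} + 177128 \log{\left(x + 2 \right)} - 46750 \log{\left(x^{2} + 5 \right)} - 39100 \sqrt{5} \operatorname{atan}{\left(\frac{\sqrt{5} x}{5} \right)} + 61740}{255150 x + 510300}] = \frac{30 - 8 x^{4}}{6 x^{6} + 15 x^{5} + 21 x^{4} + 51 x^{3} - 33 x^{2} - 120 x + 60} = f(x).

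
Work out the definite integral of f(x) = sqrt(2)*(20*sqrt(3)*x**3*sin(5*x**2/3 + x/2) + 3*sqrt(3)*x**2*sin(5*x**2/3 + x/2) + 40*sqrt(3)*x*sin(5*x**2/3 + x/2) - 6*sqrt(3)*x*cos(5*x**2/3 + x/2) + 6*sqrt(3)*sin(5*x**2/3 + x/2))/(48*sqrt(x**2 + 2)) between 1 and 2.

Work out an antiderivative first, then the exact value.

Recognize the product-rule pattern: f = u'v + uv' with u = -sqrt(3*x**2/2 + 3)/4, v = cos(5*x**2/3 + x/2), so integration by parts undoes it.
F(x) = -sqrt(3*x**2/2 + 3)*cos(5*x**2/3 + x/2)/4 is an antiderivative of f.
Check: d/dx[-sqrt(3*x**2/2 + 3)*cos(5*x**2/3 + x/2)/4] = sqrt(2)*(20*sqrt(3)*x**3*sin(5*x**2/3 + x/2) + 3*sqrt(3)*x**2*sin(5*x**2/3 + x/2) + 40*sqrt(3)*x*sin(5*x**2/3 + x/2) - 6*sqrt(3)*x*cos(5*x**2/3 + x/2) + 6*sqrt(3)*sin(5*x**2/3 + x/2))/(48*sqrt(x**2 + 2)) = f(x).
F(2) = -3*cos(23/3)/4; F(1) = -3*sqrt(2)*cos(13/6)/8.
Integral = F(2) - F(1) = 3*sqrt(2)*cos(13/6)/8 - 3*cos(23/3)/4.

Antiderivative: F(x) = -sqrt(3*x**2/2 + 3)*cos(5*x**2/3 + x/2)/4; value = 3*sqrt(2)*cos(13/6)/8 - 3*cos(23/3)/4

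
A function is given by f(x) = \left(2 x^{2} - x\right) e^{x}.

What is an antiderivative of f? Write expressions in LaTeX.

f has the shape u'v + uv' for u = 2 x^{2} - 5 x + 5 and v = e^{x} — it is the derivative of the product u*v.
Check: d/dx[\left(2 x^{2} - 5 x + 5\right) e^{x}] = 2 x^{2} e^{x} - x e^{x}, which equals f(x).

An antiderivative is F(x) = \left(2 x^{2} - 5 x + 5\right) e^{x}.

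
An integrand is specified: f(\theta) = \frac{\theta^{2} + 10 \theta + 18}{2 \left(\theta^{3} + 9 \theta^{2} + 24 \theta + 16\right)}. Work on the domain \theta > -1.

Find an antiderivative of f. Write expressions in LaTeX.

Since d/d\theta undoes antidifferentiation here, F'(\theta) = f(\theta) is required of F(\theta).
Check: d/d\theta[\frac{\theta \log{\left(2 \theta + 2 \right)} + 4 \log{\left(2 \theta + 2 \right)} - 2}{2 \left(\theta + 4\right)}] = \frac{\theta^{2} + 10 \theta + 18}{2 \theta^{3} + 18 \theta^{2} + 48 \theta + 32}, which equals f(\theta).

An antiderivative is F(\theta) = \frac{\theta \log{\left(2 \theta + 2 \right)} + 4 \log{\left(2 \theta + 2 \right)} - 2}{2 \left(\theta + 4\right)}.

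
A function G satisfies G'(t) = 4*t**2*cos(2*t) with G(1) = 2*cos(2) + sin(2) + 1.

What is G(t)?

Since d/dt undoes antidifferentiation here, G(t) must give back the stated G'(t).
A general antiderivative is 2*t**2*sin(2*t) + 2*t*cos(2*t) - sin(2*t) + C.
The condition gives C = 2*cos(2) + sin(2) + 1 - (2*cos(2) + sin(2)) = 1.
So G(t) = 2*t**2*sin(2*t) + 2*t*cos(2*t) - sin(2*t) + 1.
Check: d/dt[2*t**2*sin(2*t) + 2*t*cos(2*t) - sin(2*t) + 1] = 4*t**2*cos(2*t) = G'(t).

G(t) = 2*t**2*sin(2*t) + 2*t*cos(2*t) - sin(2*t) + 1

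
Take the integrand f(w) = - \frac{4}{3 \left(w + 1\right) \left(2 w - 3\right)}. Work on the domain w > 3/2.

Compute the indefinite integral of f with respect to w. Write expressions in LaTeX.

The denominator factors as 3 \left(w + 1\right) \left(2 w - 3\right); partial fractions split f into directly integrable pieces: - \frac{8}{15 \left(2 w - 3\right)} + \frac{4}{15 \left(w + 1\right)}.
Check: d/dw[\frac{4 \left(- \log{\left(w - \frac{3}{2} \right)} + \log{\left(w + 1 \right)}\right)}{15}] = - \frac{4}{6 w^{2} - 3 w - 9}, which equals f(w).

F(w) = \frac{4 \left(- \log{\left(w - \frac{3}{2} \right)} + \log{\left(w + 1 \right)}\right)}{15} + C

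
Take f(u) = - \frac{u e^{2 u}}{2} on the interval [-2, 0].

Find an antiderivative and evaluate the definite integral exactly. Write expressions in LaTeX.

Antiderivative: F(u) = - \frac{u e^{2 u}}{4} + \frac{e^{2 u}}{8}; value = \frac{1}{8} - \frac{5}{8 e^{4}}

Recognize the product-rule pattern: f = v'r + vr' with v = \frac{1}{8} - \frac{u}{4}, r = e^{2 u}, so integration by parts undoes it.
F(u) = - \frac{u e^{2 u}}{4} + \frac{e^{2 u}}{8} is an antiderivative of f.
Check: d/du[- \frac{u e^{2 u}}{4} + \frac{e^{2 u}}{8}] = - \frac{u e^{2 u}}{2} = f(u).
F(0) = \frac{1}{8}; F(-2) = \frac{5}{8 e^{4}}.
Integral = F(0) - F(-2) = \frac{1}{8} - \frac{5}{8 e^{4}}.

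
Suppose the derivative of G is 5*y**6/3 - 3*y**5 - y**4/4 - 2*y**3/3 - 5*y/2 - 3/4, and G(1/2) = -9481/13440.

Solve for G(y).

Integrate term by term and add the pieces.
A general antiderivative is 5*y**7/21 - y**6/2 - y**5/20 - y**4/6 - 5*y**2/4 - 3*y/4 + C.
The condition gives C = -9481/13440 - (-9481/13440) = 0.
So G(y) = 5*y**7/21 - y**6/2 - y**5/20 - y**4/6 - 5*y**2/4 - 3*y/4.
Check: d/dy[5*y**7/21 - y**6/2 - y**5/20 - y**4/6 - 5*y**2/4 - 3*y/4] = 5*y**6/3 - 3*y**5 - y**4/4 - 2*y**3/3 - 5*y/2 - 3/4 = G'(y).

G(y) = 5*y**7/21 - y**6/2 - y**5/20 - y**4/6 - 5*y**2/4 - 3*y/4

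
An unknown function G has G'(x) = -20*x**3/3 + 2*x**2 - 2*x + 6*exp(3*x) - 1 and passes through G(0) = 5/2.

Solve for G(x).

The integrand splits into summands that can be handled one at a time.
A general antiderivative is -5*x**4/3 + 2*x**3/3 - x**2 - x + 2*exp(3*x) + C.
The condition gives C = 5/2 - (2) = 1/2.
So G(x) = (-10*x**4 + 4*x**3 - 6*x**2 - 6*x + 12*exp(3*x) + 3)/6.
Check: d/dx[(-10*x**4 + 4*x**3 - 6*x**2 - 6*x + 12*exp(3*x) + 3)/6] = -20*x**3/3 + 2*x**2 - 2*x + 6*exp(3*x) - 1 = G'(x).

G(x) = (-10*x**4 + 4*x**3 - 6*x**2 - 6*x + 12*exp(3*x) + 3)/6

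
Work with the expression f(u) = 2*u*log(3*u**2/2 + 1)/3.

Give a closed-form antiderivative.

An antiderivative is F(u) = u**2*log(3*u**2/2 + 1)/3 - u**2/3 + 2*log(3*u**2 + 2)/9.

An antiderivative F(u) passes only if d/du[F] lands on f(u) exactly.
Check: d/du[u**2*log(3*u**2/2 + 1)/3 - u**2/3 + 2*log(3*u**2 + 2)/9] = 2*u*log(3*u**2/2 + 1)/3 = f(u).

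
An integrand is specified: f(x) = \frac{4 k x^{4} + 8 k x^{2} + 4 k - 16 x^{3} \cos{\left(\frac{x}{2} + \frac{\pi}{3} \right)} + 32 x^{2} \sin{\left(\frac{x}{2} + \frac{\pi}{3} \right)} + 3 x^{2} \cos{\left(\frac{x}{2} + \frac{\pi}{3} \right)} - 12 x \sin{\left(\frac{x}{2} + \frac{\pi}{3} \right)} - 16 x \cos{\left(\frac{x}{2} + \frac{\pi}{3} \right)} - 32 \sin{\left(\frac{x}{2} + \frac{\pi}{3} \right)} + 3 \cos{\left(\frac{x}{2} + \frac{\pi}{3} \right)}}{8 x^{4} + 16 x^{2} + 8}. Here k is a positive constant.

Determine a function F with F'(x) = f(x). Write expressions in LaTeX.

An antiderivative is F(x) = \frac{2 k x^{3} + 2 k x - 16 x \sin{\left(\frac{x}{2} + \frac{\pi}{3} \right)} + 3 \sin{\left(\frac{x}{2} + \frac{\pi}{3} \right)}}{4 x^{2} + 4}.

A first test for any F(x): its x-derivative must equal f(x) identically.
Check: d/dx[\frac{2 k x^{3} + 2 k x - 16 x \sin{\left(\frac{x}{2} + \frac{\pi}{3} \right)} + 3 \sin{\left(\frac{x}{2} + \frac{\pi}{3} \right)}}{4 x^{2} + 4}] = \frac{4 k x^{4} + 8 k x^{2} + 4 k - 16 x^{3} \cos{\left(\frac{x}{2} + \frac{\pi}{3} \right)} + 32 x^{2} \sin{\left(\frac{x}{2} + \frac{\pi}{3} \right)} + 3 x^{2} \cos{\left(\frac{x}{2} + \frac{\pi}{3} \right)} - 12 x \sin{\left(\frac{x}{2} + \frac{\pi}{3} \right)} - 16 x \cos{\left(\frac{x}{2} + \frac{\pi}{3} \right)} - 32 \sin{\left(\frac{x}{2} + \frac{\pi}{3} \right)} + 3 \cos{\left(\frac{x}{2} + \frac{\pi}{3} \right)}}{8 x^{4} + 16 x^{2} + 8} = f(x).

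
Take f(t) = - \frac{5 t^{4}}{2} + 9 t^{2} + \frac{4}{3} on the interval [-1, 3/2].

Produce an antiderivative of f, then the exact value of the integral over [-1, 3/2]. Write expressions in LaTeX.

The integrand splits into summands that can be handled one at a time.
F(t) = - \frac{t^{5}}{2} + 3 t^{3} + \frac{4 t}{3} is an antiderivative of f.
Check: d/dt[- \frac{t^{5}}{2} + 3 t^{3} + \frac{4 t}{3}] = - \frac{5 t^{4}}{2} + 9 t^{2} + \frac{4}{3} = f(t).
F(3/2) = \frac{533}{64}; F(-1) = - \frac{23}{6}.
Integral = F(3/2) - F(-1) = \frac{2335}{192}.

Antiderivative: F(t) = - \frac{t^{5}}{2} + 3 t^{3} + \frac{4 t}{3}; value = \frac{2335}{192}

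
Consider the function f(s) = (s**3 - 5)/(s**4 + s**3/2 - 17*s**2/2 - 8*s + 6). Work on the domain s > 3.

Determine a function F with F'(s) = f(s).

An antiderivative is F(s) = (44*s*log(s - 3) + 39*s*log(s - 1/2) + 42*s*log(s + 2) + 88*log(s - 3) + 78*log(s - 1/2) + 84*log(s + 2) + 130)/(125*(s + 2)).

The denominator factors as (s - 3)*(s + 2)**2*(2*s - 1); partial fractions split f into directly integrable pieces: 78/(125*(2*s - 1)) + 42/(125*(s + 2)) - 26/(25*(s + 2)**2) + 44/(125*(s - 3)).
Check: d/ds[(44*s*log(s - 3) + 39*s*log(s - 1/2) + 42*s*log(s + 2) + 88*log(s - 3) + 78*log(s - 1/2) + 84*log(s + 2) + 130)/(125*(s + 2))] = (2*s**3 - 10)/(2*s**4 + s**3 - 17*s**2 - 16*s + 12), which equals f(s).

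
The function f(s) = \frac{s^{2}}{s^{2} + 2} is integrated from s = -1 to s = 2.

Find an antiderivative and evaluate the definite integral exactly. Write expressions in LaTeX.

Differentiate the proposed F(s) back; it has to land on f(s) exactly.
F(s) = s - \sqrt{2} \operatorname{atan}{\left(\frac{\sqrt{2} s}{2} \right)} is an antiderivative of f.
Check: d/ds[s - \sqrt{2} \operatorname{atan}{\left(\frac{\sqrt{2} s}{2} \right)}] = \frac{s^{2}}{s^{2} + 2} = f(s).
F(2) = - \sqrt{2} \operatorname{atan}{\left(\sqrt{2} \right)} + 2; F(-1) = -1 + \sqrt{2} \operatorname{atan}{\left(\frac{\sqrt{2}}{2} \right)}.
Integral = F(2) - F(-1) = - \sqrt{2} \operatorname{atan}{\left(\sqrt{2} \right)} - \sqrt{2} \operatorname{atan}{\left(\frac{\sqrt{2}}{2} \right)} + 3.

Antiderivative: F(s) = s - \sqrt{2} \operatorname{atan}{\left(\frac{\sqrt{2} s}{2} \right)}; value = - \sqrt{2} \operatorname{atan}{\left(\sqrt{2} \right)} - \sqrt{2} \operatorname{atan}{\left(\frac{\sqrt{2}}{2} \right)} + 3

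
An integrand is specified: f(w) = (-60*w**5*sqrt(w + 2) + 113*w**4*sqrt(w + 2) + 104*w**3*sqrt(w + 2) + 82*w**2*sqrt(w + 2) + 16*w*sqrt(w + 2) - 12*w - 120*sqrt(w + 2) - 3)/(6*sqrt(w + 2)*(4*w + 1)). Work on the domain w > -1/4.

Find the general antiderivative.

Whatever form F(w) takes, F'(w) = f(w) is non-negotiable.
Check: d/dw[-w**5/2 + 4*w**4/3 + w**3 + 4*w**2/3 - sqrt(w + 2) - 5*log(4*w + 1)] = (-60*w**5*sqrt(w + 2) + 113*w**4*sqrt(w + 2) + 104*w**3*sqrt(w + 2) + 82*w**2*sqrt(w + 2) + 16*w*sqrt(w + 2) - 12*w - 120*sqrt(w + 2) - 3)/(24*w*sqrt(w + 2) + 6*sqrt(w + 2)), which equals f(w).

F(w) = -w**5/2 + 4*w**4/3 + w**3 + 4*w**2/3 - sqrt(w + 2) - 5*log(4*w + 1) + C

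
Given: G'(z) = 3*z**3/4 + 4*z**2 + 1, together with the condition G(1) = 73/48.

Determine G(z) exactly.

The integrand splits into summands that can be handled one at a time.
A general antiderivative is 3*z**4/16 + 4*z**3/3 + z + C.
The condition gives C = 73/48 - (121/48) = -1.
So G(z) = 3*z**4/16 + 4*z**3/3 + z - 1.
Check: d/dz[3*z**4/16 + 4*z**3/3 + z - 1] = 3*z**3/4 + 4*z**2 + 1 = G'(z).

G(z) = 3*z**4/16 + 4*z**3/3 + z - 1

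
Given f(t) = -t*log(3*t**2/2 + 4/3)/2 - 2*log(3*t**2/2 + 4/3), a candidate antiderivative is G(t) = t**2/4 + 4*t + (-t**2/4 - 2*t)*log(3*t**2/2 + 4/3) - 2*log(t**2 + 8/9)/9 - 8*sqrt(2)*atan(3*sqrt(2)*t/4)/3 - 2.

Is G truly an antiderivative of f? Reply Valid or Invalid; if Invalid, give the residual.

d/dt[G] = -t*log(9*t**2 + 8)/2 + t*log(6)/2 - 2*log(9*t**2 + 8) + 2*log(6)
This equals f(t) exactly, so the claim holds.

Valid: G'(t) = f(t).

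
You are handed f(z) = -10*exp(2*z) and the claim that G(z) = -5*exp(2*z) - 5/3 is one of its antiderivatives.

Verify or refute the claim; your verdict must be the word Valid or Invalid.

Valid: G'(z) = f(z).

d/dz[G] = -10*exp(2*z)
This equals f(z) exactly, so the claim holds.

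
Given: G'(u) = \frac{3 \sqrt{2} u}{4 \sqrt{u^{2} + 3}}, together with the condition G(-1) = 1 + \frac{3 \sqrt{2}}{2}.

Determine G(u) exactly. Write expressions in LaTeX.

The substitution w = \frac{u^{2}}{2} + \frac{3}{2} works: G'(u) is exactly (dG/dw)*(dw/du) for that inner function.
A general antiderivative is \frac{3 \sqrt{\frac{u^{2}}{2} + \frac{3}{2}}}{2} + C.
The condition gives C = 1 + \frac{3 \sqrt{2}}{2} - (\frac{3 \sqrt{2}}{2}) = 1.
So G(u) = \frac{3 \sqrt{\frac{u^{2}}{2} + \frac{3}{2}}}{2} + 1.
Check: d/du[\frac{3 \sqrt{\frac{u^{2}}{2} + \frac{3}{2}}}{2} + 1] = \frac{3 \sqrt{2} u}{4 \sqrt{u^{2} + 3}} = G'(u).

G(u) = \frac{3 \sqrt{\frac{u^{2}}{2} + \frac{3}{2}}}{2} + 1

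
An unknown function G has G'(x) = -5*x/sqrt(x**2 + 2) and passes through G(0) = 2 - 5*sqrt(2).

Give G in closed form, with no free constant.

G(x) = 2 - 5*sqrt(x**2 + 2)

The substitution u = x**2 + 2 works: G'(x) is exactly (dG/du)*(du/dx) for that inner function.
A general antiderivative is -5*sqrt(x**2 + 2) + C.
The condition gives C = 2 - 5*sqrt(2) - (-5*sqrt(2)) = 2.
So G(x) = 2 - 5*sqrt(x**2 + 2).
Check: d/dx[2 - 5*sqrt(x**2 + 2)] = -5*x/sqrt(x**2 + 2) = G'(x).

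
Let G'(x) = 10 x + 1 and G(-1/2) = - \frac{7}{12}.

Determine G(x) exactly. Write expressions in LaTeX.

Whatever form G(x) takes, its d/dx must return the stated G'(x).
A general antiderivative is 5 x^{2} + x - \frac{4}{3} + C.
The condition gives C = - \frac{7}{12} - (- \frac{7}{12}) = 0.
So G(x) = 5 x^{2} + x - \frac{4}{3}.
Check: d/dx[5 x^{2} + x - \frac{4}{3}] = 10 x + 1 = G'(x).

G(x) = 5 x^{2} + x - \frac{4}{3}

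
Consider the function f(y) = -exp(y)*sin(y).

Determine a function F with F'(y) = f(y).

A candidate is checked by its d/dy: the result must match f(y).
Check: d/dy[-exp(y)*sin(y)/2 + exp(y)*cos(y)/2] = -exp(y)*sin(y) = f(y).

An antiderivative is F(y) = -exp(y)*sin(y)/2 + exp(y)*cos(y)/2.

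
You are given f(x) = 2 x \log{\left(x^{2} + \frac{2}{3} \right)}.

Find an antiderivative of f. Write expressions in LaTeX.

An antiderivative F(x) passes only if d/dx[F] lands on f(x) exactly.
Check: d/dx[\frac{3 x^{2} \log{\left(x^{2} + \frac{2}{3} \right)} - 3 x^{2} + 2 \log{\left(3 x^{2} + 2 \right)}}{3}] = 2 x \log{\left(x^{2} + \frac{2}{3} \right)} = f(x).

An antiderivative is F(x) = \frac{3 x^{2} \log{\left(x^{2} + \frac{2}{3} \right)} - 3 x^{2} + 2 \log{\left(3 x^{2} + 2 \right)}}{3}.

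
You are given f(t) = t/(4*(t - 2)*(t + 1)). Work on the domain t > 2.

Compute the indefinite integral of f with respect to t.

Factor the denominator (4*(t - 2)*(t + 1)) and decompose: f = 1/(12*(t + 1)) + 1/(6*(t - 2)); each piece integrates to a log, atan, or power term.
Check: d/dt[(2*log(t - 2) + log(t + 1))/12] = t/(4*t**2 - 4*t - 8), which equals f(t).

F(t) = (2*log(t - 2) + log(t + 1))/12 + C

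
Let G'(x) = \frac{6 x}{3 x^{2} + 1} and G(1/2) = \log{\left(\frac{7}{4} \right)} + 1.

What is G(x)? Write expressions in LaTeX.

G(x) = \log{\left(3 x^{2} + 1 \right)} + 1

The substitution u = 3 x^{2} + 1 works: G'(x) is exactly (dG/du)*(du/dx) for that inner function.
A general antiderivative is \log{\left(3 x^{2} + 1 \right)} + C.
The condition gives C = \log{\left(\frac{7}{4} \right)} + 1 - (\log{\left(\frac{7}{4} \right)}) = 1.
So G(x) = \log{\left(3 x^{2} + 1 \right)} + 1.
Check: d/dx[\log{\left(3 x^{2} + 1 \right)} + 1] = \frac{6 x}{3 x^{2} + 1} = G'(x).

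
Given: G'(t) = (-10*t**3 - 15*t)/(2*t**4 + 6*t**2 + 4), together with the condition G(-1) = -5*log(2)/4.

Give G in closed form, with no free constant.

G(t) = -5*log(t**4/3 + t**2 + 2/3)/4

G'(t) matches the chain-rule pattern g'(h)*h' with inner function h(t) = t**4/3 + t**2 + 2/3; substituting u = h(t) collapses the integral.
A general antiderivative is -5*log(t**4/3 + t**2 + 2/3)/4 + C.
The condition gives C = -5*log(2)/4 - (-5*log(2)/4) = 0.
So G(t) = -5*log(t**4/3 + t**2 + 2/3)/4.
Check: d/dt[-5*log(t**4/3 + t**2 + 2/3)/4] = (-10*t**3 - 15*t)/(2*t**4 + 6*t**2 + 4) = G'(t).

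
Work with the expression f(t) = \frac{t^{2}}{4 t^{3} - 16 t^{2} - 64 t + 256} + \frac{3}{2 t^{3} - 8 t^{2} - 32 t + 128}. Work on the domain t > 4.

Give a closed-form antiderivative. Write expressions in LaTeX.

Factor the denominator (4 \left(t - 4\right)^{2} \left(t + 4\right)) and decompose: f = \frac{11}{128 \left(t + 4\right)} + \frac{21}{128 \left(t - 4\right)} + \frac{11}{16 \left(t - 4\right)^{2}}; each piece integrates to a log, atan, or power term.
Check: d/dt[\frac{21 \log{\left(t - 4 \right)}}{128} + \frac{11 \log{\left(t + 4 \right)}}{128} - \frac{11}{16 t - 64}] = \frac{t^{2} + 6}{4 t^{3} - 16 t^{2} - 64 t + 256}, which equals f(t).

An antiderivative is F(t) = \frac{21 \log{\left(t - 4 \right)}}{128} + \frac{11 \log{\left(t + 4 \right)}}{128} - \frac{11}{16 t - 64}.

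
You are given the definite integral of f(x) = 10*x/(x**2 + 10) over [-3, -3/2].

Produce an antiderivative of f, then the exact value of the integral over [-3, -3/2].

The substitution u = x**2/2 + 5 works: f is exactly (dF/du)*(du/dx) for that inner function.
F(x) = 5*log(x**2/2 + 5) is an antiderivative of f.
Check: d/dx[5*log(x**2/2 + 5)] = 10*x/(x**2 + 10) = f(x).
F(-3/2) = 5*log(49/8); F(-3) = 5*log(19/2).
Integral = F(-3/2) - F(-3) = -5*log(19/2) + 5*log(49/8).

Antiderivative: F(x) = 5*log(x**2/2 + 5); value = -5*log(19/2) + 5*log(49/8)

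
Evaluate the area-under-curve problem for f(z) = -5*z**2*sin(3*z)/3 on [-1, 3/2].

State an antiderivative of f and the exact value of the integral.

Antiderivative: F(z) = 5*(9*z**2*cos(3*z) - 6*z*sin(3*z) - 2*cos(3*z))/81; value = 365*cos(9/2)/324 + 10*sin(3)/27 - 35*cos(3)/81 - 5*sin(9/2)/9

Any candidate F(z) must reproduce f(z) exactly when differentiated.
F(z) = 5*(9*z**2*cos(3*z) - 6*z*sin(3*z) - 2*cos(3*z))/81 is an antiderivative of f.
Check: d/dz[5*(9*z**2*cos(3*z) - 6*z*sin(3*z) - 2*cos(3*z))/81] = -5*z**2*sin(3*z)/3 = f(z).
F(3/2) = 365*cos(9/2)/324 - 5*sin(9/2)/9; F(-1) = 35*cos(3)/81 - 10*sin(3)/27.
Integral = F(3/2) - F(-1) = 365*cos(9/2)/324 + 10*sin(3)/27 - 35*cos(3)/81 - 5*sin(9/2)/9.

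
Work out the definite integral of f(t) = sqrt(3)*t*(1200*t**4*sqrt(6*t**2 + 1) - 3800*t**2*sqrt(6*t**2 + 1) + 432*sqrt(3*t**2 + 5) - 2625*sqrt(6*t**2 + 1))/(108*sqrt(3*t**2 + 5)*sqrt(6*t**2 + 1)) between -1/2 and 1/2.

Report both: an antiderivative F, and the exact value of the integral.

Antiderivative: F(t) = sqrt(3)*(80*t**4*sqrt(3*t**2 + 5) - 600*t**2*sqrt(3*t**2 + 5) + 1125*sqrt(3*t**2 + 5) + 72*sqrt(6*t**2 + 1))/108; value = 0

Whatever form F(t) takes, F'(t) = f(t) is non-negotiable.
F(t) = sqrt(3)*(80*t**4*sqrt(3*t**2 + 5) - 600*t**2*sqrt(3*t**2 + 5) + 1125*sqrt(3*t**2 + 5) + 72*sqrt(6*t**2 + 1))/108 is an antiderivative of f.
Check: d/dt[sqrt(3)*(80*t**4*sqrt(3*t**2 + 5) - 600*t**2*sqrt(3*t**2 + 5) + 1125*sqrt(3*t**2 + 5) + 72*sqrt(6*t**2 + 1))/108] = (1200*sqrt(3)*t**5*sqrt(6*t**2 + 1) - 3800*sqrt(3)*t**3*sqrt(6*t**2 + 1) + 432*sqrt(3)*t*sqrt(3*t**2 + 5) - 2625*sqrt(3)*t*sqrt(6*t**2 + 1))/(108*sqrt(3*t**2 + 5)*sqrt(6*t**2 + 1)), which equals f(t).
F(1/2) = sqrt(30)/3 + 245*sqrt(69)/54; F(-1/2) = sqrt(30)/3 + 245*sqrt(69)/54.
Integral = F(1/2) - F(-1/2) = 0.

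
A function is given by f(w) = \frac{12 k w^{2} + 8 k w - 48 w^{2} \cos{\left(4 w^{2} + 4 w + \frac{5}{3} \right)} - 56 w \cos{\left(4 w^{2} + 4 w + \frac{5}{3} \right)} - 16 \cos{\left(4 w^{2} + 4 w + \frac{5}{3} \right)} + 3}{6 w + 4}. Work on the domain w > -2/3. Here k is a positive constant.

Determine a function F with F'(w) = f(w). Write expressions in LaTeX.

An antiderivative F(w) passes only if d/dw[F] lands on f(w) exactly.
Check: d/dw[k w^{2} + \frac{\log{\left(\frac{3 w}{2} + 1 \right)}}{2} - \sin{\left(4 w^{2} + 4 w + \frac{5}{3} \right)}] = \frac{12 k w^{2} + 8 k w - 48 w^{2} \cos{\left(4 w^{2} + 4 w + \frac{5}{3} \right)} - 56 w \cos{\left(4 w^{2} + 4 w + \frac{5}{3} \right)} - 16 \cos{\left(4 w^{2} + 4 w + \frac{5}{3} \right)} + 3}{6 w + 4} = f(w).

An antiderivative is F(w) = k w^{2} + \frac{\log{\left(\frac{3 w}{2} + 1 \right)}}{2} - \sin{\left(4 w^{2} + 4 w + \frac{5}{3} \right)}.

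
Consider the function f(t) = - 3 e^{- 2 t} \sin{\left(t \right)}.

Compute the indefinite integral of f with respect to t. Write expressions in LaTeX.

F(t) = \frac{3 \left(2 \sin{\left(t \right)} + \cos{\left(t \right)}\right) e^{- 2 t}}{5} + C

A first test for any F(t): its t-derivative must equal f(t) identically.
Check: d/dt[\frac{3 \left(2 \sin{\left(t \right)} + \cos{\left(t \right)}\right) e^{- 2 t}}{5}] = - 3 e^{- 2 t} \sin{\left(t \right)} = f(t).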